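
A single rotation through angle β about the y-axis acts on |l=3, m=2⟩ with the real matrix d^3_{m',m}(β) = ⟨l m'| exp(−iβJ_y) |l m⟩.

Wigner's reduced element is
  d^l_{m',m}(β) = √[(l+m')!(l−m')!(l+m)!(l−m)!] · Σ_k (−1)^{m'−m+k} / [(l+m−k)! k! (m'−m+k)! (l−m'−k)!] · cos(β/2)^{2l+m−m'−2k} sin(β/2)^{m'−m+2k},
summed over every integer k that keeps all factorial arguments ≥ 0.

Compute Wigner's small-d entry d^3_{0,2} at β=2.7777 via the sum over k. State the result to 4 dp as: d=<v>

d^3_{0,2}(β=2.7777) via Wigner's sum:
Half-angle: c=0.180944, s=0.983493. N=√(6·6·120·1)=65.726707
k∈{2,3} keeps every argument non-negative
  k=2: (−1)^0·65.7267/(12)·0.1809^4·0.9835^2 = +0.005679
  k=3: (−1)^1·65.7267/(12)·0.1809^2·0.9835^4 = -0.167778
d^3_{0,2}(2.7777) = +0.005679 -0.167778 = -0.162099

d=-0.1621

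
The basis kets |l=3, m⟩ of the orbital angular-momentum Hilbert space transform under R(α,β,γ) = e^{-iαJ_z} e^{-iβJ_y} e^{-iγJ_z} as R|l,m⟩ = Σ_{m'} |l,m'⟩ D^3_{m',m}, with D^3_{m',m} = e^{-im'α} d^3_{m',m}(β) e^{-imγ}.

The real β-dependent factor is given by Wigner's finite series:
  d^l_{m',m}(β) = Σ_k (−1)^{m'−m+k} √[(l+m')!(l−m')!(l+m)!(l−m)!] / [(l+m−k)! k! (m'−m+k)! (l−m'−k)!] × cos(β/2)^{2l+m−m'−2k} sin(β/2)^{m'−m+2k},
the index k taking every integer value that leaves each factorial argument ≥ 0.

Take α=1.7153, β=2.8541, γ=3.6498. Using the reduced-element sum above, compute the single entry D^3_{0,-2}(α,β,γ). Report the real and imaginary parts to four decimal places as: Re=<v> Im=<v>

Re=-0.0556 Im=-0.0898

D^3_{0,-2}(1.7153,2.8541,3.6498) = e^{-i·0·1.7153}·d^3_{0,-2}(2.8541)·e^{-i·-2·3.6498}. Compute d first:
With c≡cos(β/2)=0.143252 and s≡sin(β/2)=0.989686, N=[6·6·1·120]^{1/2}=65.726707
k∈{0,1} keeps every argument non-negative
  k=0: (−1)^2·65.7267/(12)·0.1433^4·0.9897^2 = +0.002259
  k=1: (−1)^3·65.7267/(12)·0.1433^2·0.9897^4 = -0.107833
d^3_{0,-2}(2.8541) = +0.002259 -0.107833 = -0.105574
D = (+1.000000+0.000000i)·(-0.105574)·(+0.526418+0.850226i) = -0.055576-0.089761i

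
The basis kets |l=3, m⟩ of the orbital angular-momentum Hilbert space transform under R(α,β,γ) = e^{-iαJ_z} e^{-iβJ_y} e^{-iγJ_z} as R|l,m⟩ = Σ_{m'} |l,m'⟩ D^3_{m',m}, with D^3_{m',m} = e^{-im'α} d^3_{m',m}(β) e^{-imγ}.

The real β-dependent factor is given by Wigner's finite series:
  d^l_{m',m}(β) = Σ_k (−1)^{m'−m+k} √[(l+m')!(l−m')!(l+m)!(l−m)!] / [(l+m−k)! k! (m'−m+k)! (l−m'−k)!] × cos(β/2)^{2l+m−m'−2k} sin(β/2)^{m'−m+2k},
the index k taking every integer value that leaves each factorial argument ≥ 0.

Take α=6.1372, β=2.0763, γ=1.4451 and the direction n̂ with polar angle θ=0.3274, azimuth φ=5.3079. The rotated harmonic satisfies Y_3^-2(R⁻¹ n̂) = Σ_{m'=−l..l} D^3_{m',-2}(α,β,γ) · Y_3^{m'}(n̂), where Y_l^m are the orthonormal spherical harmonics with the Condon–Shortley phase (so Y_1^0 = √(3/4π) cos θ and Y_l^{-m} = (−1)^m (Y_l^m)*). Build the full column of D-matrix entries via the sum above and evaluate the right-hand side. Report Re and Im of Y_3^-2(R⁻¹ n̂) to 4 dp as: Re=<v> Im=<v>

Need the full column D^3_{m',-2} for m'=−3..3 at α=6.1372, β=2.0763, γ=1.4451.
cos(β/2)=0.507815, sin(β/2)=0.861466
d^3_{-3,-2}: single k=1 term ⇒ +0.071259;  D = -0.054988+0.045323i
d^3_{-2,-2}: k∈[0..1] ⇒ +0.017149 -0.246756 = -0.229607;  D = +0.196538-0.118711i
d^3_{-1,-2}: k∈[0..1] ⇒ -0.091995 +0.529494 = +0.437499;  D = -0.403408+0.169313i
d^3_{0,-2}: k∈[0..1] ⇒ +0.270308 -0.777901 = -0.507593;  D = +0.491638-0.126265i
d^3_{1,-2}: k∈[0..1] ⇒ -0.529494 +0.761898 = +0.232404;  D = -0.231114+0.024452i
d^3_{2,-2}: k∈[0..1] ⇒ +0.710123 -0.408723 = +0.301400;  D = -0.301152-0.012227i
d^3_{3,-2}: single k=0 term ⇒ -0.590163;  D = +0.579923+0.109465i
Y_3^{m'}(θ=0.3274,φ=5.3079) and Σ D·Y over m':
  (-0.0550+0.0453i)·(-0.0136+0.0030i)  (+0.1965-0.1187i)·(-0.0371+0.0929i)  (-0.4034+0.1693i)·(+0.2030+0.2997i)  (+0.4916-0.1263i)·(+0.5240+0.0000i)  (-0.2311+0.0245i)·(-0.2030+0.2997i)  (-0.3012-0.0122i)·(-0.0371-0.0929i)  (+0.5799+0.1095i)·(+0.0136+0.0030i)
Y_3^-2(R⁻¹ n̂) = +0.186492-0.173351i

Re=0.1865 Im=-0.1734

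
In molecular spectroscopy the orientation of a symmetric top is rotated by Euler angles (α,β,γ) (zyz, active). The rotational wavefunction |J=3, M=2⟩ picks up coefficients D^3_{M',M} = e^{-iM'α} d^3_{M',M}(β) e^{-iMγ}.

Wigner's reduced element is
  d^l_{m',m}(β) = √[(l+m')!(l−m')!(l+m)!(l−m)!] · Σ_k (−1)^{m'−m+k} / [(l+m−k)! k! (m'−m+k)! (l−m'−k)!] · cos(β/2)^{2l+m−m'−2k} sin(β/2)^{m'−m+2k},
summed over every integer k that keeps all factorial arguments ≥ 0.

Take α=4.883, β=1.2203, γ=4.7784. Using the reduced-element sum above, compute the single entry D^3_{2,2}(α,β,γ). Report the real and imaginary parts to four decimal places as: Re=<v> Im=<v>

Split into d^3_{2,2}(β=1.2203) × two z-phases.
c=cos(1.2203/2)=0.819562, s=sin(1.2203/2)=0.572990; N=√[120·1·120·1]=120.000000
k∈{0,1} keeps every argument non-negative
  k=0: (−1)^0·120.0000/(120)·0.8196^6·0.5730^0 = +0.303034
  k=1: (−1)^1·120.0000/(24)·0.8196^4·0.5730^2 = -0.740614
d^3_{2,2}(1.2203) = +0.303034 -0.740614 = -0.437581
Phases: e^{-i·(2)·4.883}=-0.942346+0.334639i, e^{-i·(2)·4.7784}=-0.991298+0.131639i ⇒ D=-0.389488+0.199439i

Re=-0.3895 Im=0.1994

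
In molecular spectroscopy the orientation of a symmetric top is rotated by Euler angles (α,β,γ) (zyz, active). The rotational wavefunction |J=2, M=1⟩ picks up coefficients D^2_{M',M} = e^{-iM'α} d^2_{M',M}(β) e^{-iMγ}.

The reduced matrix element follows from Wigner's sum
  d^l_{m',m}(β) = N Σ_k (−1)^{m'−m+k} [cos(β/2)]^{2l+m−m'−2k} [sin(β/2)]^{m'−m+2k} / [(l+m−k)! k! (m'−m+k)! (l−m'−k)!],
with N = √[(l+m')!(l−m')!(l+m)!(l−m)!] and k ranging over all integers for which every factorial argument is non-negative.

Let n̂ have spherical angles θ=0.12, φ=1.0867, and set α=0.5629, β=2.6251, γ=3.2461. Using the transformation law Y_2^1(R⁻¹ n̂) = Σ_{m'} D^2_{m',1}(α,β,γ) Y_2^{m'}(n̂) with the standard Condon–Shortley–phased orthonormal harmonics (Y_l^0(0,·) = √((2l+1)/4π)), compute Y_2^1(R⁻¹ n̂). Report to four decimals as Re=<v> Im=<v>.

Need the full column D^2_{m',1} for m'=−2..2 at α=0.5629, β=2.6251, γ=3.2461.
cos(β/2)=0.255385, sin(β/2)=0.966839
d^2_{-2,1}: single k=3 term ⇒ +0.461625;  D = -0.241090-0.393666i
d^2_{-1,1}: k∈[2..3] ⇒ +0.182904 -0.873810 = -0.690907;  D = +0.619581+0.305731i
d^2_{0,1}: k∈[1..2] ⇒ +0.039447 -0.565372 = -0.525925;  D = +0.523056-0.054863i
d^2_{1,1}: k∈[0..1] ⇒ +0.004254 -0.182904 = -0.178650;  D = +0.140317-0.110576i
d^2_{2,1}: single k=0 term ⇒ -0.032209;  D = +0.010756-0.030360i
Y_2^{m'}(θ=0.12,φ=1.0867) and Σ D·Y over m':
  (-0.2411-0.3937i)·(-0.0031-0.0046i)  (+0.6196+0.3057i)·(+0.0427-0.0813i)  (+0.5231-0.0549i)·(+0.6172+0.0000i)  (+0.1403-0.1106i)·(-0.0427-0.0813i)  (+0.0108-0.0304i)·(-0.0031+0.0046i)
Y_2^1(R⁻¹ n̂) = +0.358248-0.075349i

Re=0.3582 Im=-0.0753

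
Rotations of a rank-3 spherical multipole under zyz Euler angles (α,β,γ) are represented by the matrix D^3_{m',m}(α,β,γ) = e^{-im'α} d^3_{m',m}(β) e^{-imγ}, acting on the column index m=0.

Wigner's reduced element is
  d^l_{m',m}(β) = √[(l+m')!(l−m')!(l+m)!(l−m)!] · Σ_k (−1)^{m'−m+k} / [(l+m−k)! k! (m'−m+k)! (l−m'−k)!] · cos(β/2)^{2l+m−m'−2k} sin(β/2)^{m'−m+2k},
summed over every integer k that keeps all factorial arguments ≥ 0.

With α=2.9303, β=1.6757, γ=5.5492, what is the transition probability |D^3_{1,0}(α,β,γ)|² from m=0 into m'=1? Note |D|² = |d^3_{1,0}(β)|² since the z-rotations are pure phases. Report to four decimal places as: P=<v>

Split into d^3_{1,0}(β=1.6757) × two z-phases.
c=cos(1.6757/2)=0.669062, s=sin(1.6757/2)=0.743206; N=√[24·2·6·6]=41.569219
k: max(0,(0)−(1))=0 … min(3+(0),3−(1))=2
  k=0: (−1)^1·41.5692/(12)·0.6691^5·0.7432^1 = -0.345170
  k=1: (−1)^2·41.5692/(4)·0.6691^3·0.7432^3 = +1.277732
  k=2: (−1)^3·41.5692/(12)·0.6691^1·0.7432^5 = -0.525538
d^3_{1,0}(1.6757) = -0.345170 +1.277732 -0.525538 = +0.407024
|D^3_{1,0}|² = |d^3_{1,0}(β)|² = (+0.407024)² = 0.165669 (the z-rotation phases have unit modulus)

P=0.1657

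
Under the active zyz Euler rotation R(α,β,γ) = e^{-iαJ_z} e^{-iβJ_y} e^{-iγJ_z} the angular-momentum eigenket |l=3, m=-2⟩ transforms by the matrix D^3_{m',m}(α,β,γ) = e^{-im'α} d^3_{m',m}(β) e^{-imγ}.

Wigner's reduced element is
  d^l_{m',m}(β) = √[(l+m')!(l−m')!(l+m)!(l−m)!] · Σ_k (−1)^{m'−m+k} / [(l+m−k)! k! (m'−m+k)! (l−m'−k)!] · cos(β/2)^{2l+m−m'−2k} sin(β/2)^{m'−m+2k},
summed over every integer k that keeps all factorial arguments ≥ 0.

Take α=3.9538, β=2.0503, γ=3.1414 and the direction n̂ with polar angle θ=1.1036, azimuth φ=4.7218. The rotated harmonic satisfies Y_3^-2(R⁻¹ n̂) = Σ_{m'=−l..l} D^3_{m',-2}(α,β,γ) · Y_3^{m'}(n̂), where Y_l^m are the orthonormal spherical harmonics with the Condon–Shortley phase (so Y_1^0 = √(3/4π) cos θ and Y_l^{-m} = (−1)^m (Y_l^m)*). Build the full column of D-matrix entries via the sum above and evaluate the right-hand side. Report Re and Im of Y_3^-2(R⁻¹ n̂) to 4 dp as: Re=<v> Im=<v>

Need the full column D^3_{m',-2} for m'=−3..3 at α=3.9538, β=2.0503, γ=3.1414.
cos(β/2)=0.518971, sin(β/2)=0.854792
d^3_{-3,-2}: single k=1 term ⇒ +0.078822;  D = +0.060014-0.051101i
d^3_{-2,-2}: k∈[0..1] ⇒ +0.019537 -0.265010 = -0.245473;  D = +0.013061-0.245125i
d^3_{-1,-2}: k∈[0..1] ⇒ -0.101759 +0.552128 = +0.450369;  D = -0.309934-0.326762i
d^3_{0,-2}: k∈[0..1] ⇒ +0.290304 -0.787568 = -0.497264;  D = -0.497264+0.000192i
d^3_{1,-2}: k∈[0..1] ⇒ -0.552128 +0.748937 = +0.196809;  D = -0.135329+0.142897i
d^3_{2,-2}: k∈[0..1] ⇒ +0.718948 -0.390088 = +0.328860;  D = -0.017751-0.328380i
d^3_{3,-2}: single k=0 term ⇒ -0.580124;  D = -0.441985-0.375757i
Y_3^{m'}(θ=1.1036,φ=4.7218) and Σ D·Y over m':
  (+0.0600-0.0511i)·(-0.0084-0.2968i)  (+0.0131-0.2451i)·(-0.3669+0.0069i)  (-0.3099-0.3268i)·(+0.0000+0.0041i)  (-0.4973+0.0002i)·(-0.3338+0.0000i)  (-0.1353+0.1429i)·(-0.0000+0.0041i)  (-0.0178-0.3284i)·(-0.3669-0.0069i)  (-0.4420-0.3758i)·(+0.0084-0.2968i)
Y_3^-2(R⁻¹ n̂) = +0.036945+0.319354i

Re=0.0369 Im=0.3194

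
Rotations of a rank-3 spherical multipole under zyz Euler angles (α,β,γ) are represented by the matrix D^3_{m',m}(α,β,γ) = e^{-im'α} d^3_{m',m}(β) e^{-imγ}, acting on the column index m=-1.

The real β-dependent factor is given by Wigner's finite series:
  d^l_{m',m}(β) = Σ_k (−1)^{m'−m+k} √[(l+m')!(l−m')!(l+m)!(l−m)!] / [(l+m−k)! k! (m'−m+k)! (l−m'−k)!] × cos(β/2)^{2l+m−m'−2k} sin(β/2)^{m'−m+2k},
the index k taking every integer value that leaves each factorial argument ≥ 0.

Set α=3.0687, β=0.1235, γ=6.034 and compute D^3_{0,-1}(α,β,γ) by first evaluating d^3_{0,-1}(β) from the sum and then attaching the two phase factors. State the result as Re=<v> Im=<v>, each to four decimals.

D^3_{0,-1}(3.0687,0.1235,6.034) = e^{-i·0·3.0687}·d^3_{0,-1}(0.1235)·e^{-i·-1·6.034}. Compute d first:
With c≡cos(β/2)=0.998094 and s≡sin(β/2)=0.061711, N=[6·6·2·24]^{1/2}=41.569219
Admissible k: 0..2 (factorial args all ≥0)
  k=0: (−1)^1·41.5692/(12)·0.9981^5·0.0617^1 = -0.211743
  k=1: (−1)^2·41.5692/(4)·0.9981^3·0.0617^3 = +0.002428
  k=2: (−1)^3·41.5692/(12)·0.9981^1·0.0617^5 = -0.000003
d^3_{0,-1}(0.1235) = -0.211743 +0.002428 -0.000003 = -0.209318
D = (+1.000000+0.000000i)·(-0.209318)·(+0.969114-0.246615i) = -0.202853+0.051621i

Re=-0.2029 Im=0.0516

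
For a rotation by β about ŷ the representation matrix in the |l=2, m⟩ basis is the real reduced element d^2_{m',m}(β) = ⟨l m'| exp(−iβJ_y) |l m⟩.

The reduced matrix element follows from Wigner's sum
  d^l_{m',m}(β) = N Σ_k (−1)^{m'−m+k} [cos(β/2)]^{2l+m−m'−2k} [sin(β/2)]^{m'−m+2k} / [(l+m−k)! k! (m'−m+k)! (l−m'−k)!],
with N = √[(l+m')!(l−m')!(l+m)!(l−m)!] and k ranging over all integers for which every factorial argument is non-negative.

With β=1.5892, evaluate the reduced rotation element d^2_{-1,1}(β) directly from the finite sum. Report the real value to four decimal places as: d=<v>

d^2_{-1,1}(β=1.5892) via Wigner's sum:
Half-angle: c=0.700570, s=0.713583. N=√(1·6·6·1)=6.000000
k∈{2,3} keeps every argument non-negative
  k=2: (−1)^0·6.0000/(2)·0.7006^2·0.7136^2 = +0.749746
  k=3: (−1)^1·6.0000/(6)·0.7006^0·0.7136^4 = -0.259286
d^2_{-1,1}(1.5892) = +0.749746 -0.259286 = +0.490460

d=0.4905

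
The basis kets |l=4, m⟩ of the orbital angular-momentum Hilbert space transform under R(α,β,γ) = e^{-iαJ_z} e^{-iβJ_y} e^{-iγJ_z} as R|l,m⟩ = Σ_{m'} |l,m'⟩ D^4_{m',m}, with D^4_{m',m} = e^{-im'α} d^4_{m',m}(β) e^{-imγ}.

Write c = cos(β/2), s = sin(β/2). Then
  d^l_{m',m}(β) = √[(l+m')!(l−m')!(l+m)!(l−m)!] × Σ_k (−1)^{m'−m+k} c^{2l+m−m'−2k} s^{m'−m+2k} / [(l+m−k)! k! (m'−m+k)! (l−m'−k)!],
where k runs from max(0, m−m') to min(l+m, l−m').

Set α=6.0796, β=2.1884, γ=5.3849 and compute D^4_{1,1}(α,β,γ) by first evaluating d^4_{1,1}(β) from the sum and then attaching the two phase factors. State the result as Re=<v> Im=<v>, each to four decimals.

Split into d^4_{1,1}(β=2.1884) × two z-phases.
Half-angle: c=0.458757, s=0.888562. N=√(120·6·120·6)=720.000000
k: max(0,(1)−(1))=0 … min(4+(1),4−(1))=3
  k=0: (−1)^0·720.0000/(720)·0.4588^8·0.8886^0 = +0.001962
  k=1: (−1)^1·720.0000/(48)·0.4588^6·0.8886^2 = -0.110399
  k=2: (−1)^2·720.0000/(24)·0.4588^4·0.8886^4 = +0.828331
  k=3: (−1)^3·720.0000/(72)·0.4588^2·0.8886^6 = -1.035837
d^4_{1,1}(2.1884) = +0.001962 -0.110399 +0.828331 -1.035837 = -0.315943
Attach z-rotation phases: D = e^{-i(1)(6.0796)}·(-0.315943)·e^{-i(1)(5.3849)} = -0.142784-0.281838i

Re=-0.1428 Im=-0.2818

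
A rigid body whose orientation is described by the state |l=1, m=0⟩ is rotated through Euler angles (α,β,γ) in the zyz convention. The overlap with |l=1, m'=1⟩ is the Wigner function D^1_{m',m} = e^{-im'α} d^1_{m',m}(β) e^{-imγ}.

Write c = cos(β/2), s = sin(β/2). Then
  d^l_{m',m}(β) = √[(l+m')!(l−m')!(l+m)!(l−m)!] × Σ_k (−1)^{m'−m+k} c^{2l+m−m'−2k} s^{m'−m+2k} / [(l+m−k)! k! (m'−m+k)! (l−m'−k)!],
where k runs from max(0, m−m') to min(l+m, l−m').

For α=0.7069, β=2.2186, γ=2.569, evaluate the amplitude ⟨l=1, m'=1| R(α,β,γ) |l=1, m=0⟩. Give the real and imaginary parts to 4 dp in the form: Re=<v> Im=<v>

Re=-0.4287 Im=0.3662

D^1_{1,0}(0.7069,2.2186,2.569) = e^{-i·1·0.7069}·d^1_{1,0}(2.2186)·e^{-i·0·2.569}. Compute d first:
Half-angle: c=0.445288, s=0.895387. N=√(2·1·1·1)=1.414214
k: max(0,(0)−(1))=0 … min(1+(0),1−(1))=0
  k=0: (−1)^1·1.4142/(1)·0.4453^1·0.8954^1 = -0.563855
d^1_{1,0}(2.2186) = -0.563855
D = (+0.760379-0.649480i)·(-0.563855)·(+1.000000+0.000000i) = -0.428743+0.366212i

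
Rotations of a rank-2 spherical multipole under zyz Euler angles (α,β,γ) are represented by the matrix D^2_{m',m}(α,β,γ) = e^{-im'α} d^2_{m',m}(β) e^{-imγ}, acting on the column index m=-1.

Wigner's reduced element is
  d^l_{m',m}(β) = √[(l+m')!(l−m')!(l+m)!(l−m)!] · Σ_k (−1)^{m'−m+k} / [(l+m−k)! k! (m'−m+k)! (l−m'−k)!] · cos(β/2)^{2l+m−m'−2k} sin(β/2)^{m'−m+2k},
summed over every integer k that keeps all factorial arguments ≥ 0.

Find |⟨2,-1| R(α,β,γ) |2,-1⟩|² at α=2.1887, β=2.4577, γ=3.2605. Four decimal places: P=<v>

P=0.0822

First d^2_{-1,-1}(β=2.4577), then the phase factors e^{-i(-1)α} and e^{-i(-1)γ}:
With c≡cos(β/2)=0.335321 and s≡sin(β/2)=0.942104, N=[1·6·1·6]^{1/2}=6.000000
k: max(0,(-1)−(-1))=0 … min(2+(-1),2−(-1))=1
  k=0: (−1)^0·6.0000/(6)·0.3353^4·0.9421^0 = +0.012643
  k=1: (−1)^1·6.0000/(2)·0.3353^2·0.9421^2 = -0.299393
d^2_{-1,-1}(2.4577) = +0.012643 -0.299393 = -0.286750
|D^2_{-1,-1}|² = |d^2_{-1,-1}(β)|² = (-0.286750)² = 0.082225 (the z-rotation phases have unit modulus)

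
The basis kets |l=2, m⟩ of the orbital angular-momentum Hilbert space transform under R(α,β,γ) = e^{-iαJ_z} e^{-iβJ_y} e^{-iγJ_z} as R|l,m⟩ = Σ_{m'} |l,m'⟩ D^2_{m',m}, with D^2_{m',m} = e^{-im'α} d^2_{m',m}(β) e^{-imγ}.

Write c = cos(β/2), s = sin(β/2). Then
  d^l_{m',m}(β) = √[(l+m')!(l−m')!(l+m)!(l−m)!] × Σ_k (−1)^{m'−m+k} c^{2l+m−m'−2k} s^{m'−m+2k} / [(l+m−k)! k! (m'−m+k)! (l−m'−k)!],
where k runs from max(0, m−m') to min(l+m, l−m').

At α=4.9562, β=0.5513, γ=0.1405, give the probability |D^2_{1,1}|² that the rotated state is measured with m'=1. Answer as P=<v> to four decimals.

P=0.4245

Split into d^2_{1,1}(β=0.5513) × two z-phases.
With c≡cos(β/2)=0.962248 and s≡sin(β/2)=0.272172, N=[6·1·6·1]^{1/2}=6.000000
k∈{0,1} keeps every argument non-negative
  k=0: (−1)^0·6.0000/(6)·0.9622^4·0.2722^0 = +0.857332
  k=1: (−1)^1·6.0000/(2)·0.9622^2·0.2722^2 = -0.205771
d^2_{1,1}(0.5513) = +0.857332 -0.205771 = +0.651561
|D^2_{1,1}|² = |d^2_{1,1}(β)|² = (+0.651561)² = 0.424532 (the z-rotation phases have unit modulus)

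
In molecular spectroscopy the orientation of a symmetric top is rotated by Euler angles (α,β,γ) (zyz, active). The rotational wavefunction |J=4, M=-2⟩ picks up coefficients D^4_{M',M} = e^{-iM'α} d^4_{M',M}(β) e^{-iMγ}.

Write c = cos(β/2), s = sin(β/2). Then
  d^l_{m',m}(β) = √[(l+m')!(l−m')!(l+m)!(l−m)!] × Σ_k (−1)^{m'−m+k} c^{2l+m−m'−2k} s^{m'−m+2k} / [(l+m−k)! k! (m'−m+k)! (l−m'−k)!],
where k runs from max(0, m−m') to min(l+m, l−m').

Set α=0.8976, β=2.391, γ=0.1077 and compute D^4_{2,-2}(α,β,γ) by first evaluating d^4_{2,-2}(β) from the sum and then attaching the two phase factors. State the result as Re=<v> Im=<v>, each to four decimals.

Re=0.0025 Im=0.2814

First d^4_{2,-2}(β=2.391), then the phase factors e^{-i(2)α} and e^{-i(-2)γ}:
c=cos(2.391/2)=0.366548, s=sin(2.391/2)=0.930399; N=√[720·2·2·720]=1440.000000
The bounds max(0,m−m')=0 and min(l+m,l−m')=2 give 3 terms
  k=0: (−1)^4·1440.0000/(96)·0.3665^4·0.9304^4 = +0.202905
  k=1: (−1)^5·1440.0000/(120)·0.3665^2·0.9304^6 = -1.045825
  k=2: (−1)^6·1440.0000/(1440)·0.3665^0·0.9304^8 = +0.561506
d^4_{2,-2}(2.391) = +0.202905 -1.045825 +0.561506 = -0.281415
Attach z-rotation phases: D = e^{-i(2)(0.8976)}·(-0.281415)·e^{-i(-2)(0.1077)} = +0.002534+0.281403i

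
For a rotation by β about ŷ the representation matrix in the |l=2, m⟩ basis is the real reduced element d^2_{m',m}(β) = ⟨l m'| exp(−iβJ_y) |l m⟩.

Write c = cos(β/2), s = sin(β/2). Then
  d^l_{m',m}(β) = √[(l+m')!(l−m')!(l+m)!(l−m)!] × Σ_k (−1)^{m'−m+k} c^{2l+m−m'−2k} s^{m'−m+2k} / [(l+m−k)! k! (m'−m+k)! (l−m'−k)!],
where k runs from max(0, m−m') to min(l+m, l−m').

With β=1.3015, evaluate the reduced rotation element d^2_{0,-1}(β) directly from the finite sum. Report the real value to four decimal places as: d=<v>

d^2_{0,-1}(β=1.3015) via Wigner's sum:
c=cos(1.3015/2)=0.795630, s=sin(1.3015/2)=0.605783; N=√[2·2·1·6]=4.898979
Admissible k: 0..1 (factorial args all ≥0)
  k=0: (−1)^1·4.8990/(2)·0.7956^3·0.6058^1 = -0.747353
  k=1: (−1)^2·4.8990/(2)·0.7956^1·0.6058^3 = +0.433250
d^2_{0,-1}(1.3015) = -0.747353 +0.433250 = -0.314103

d=-0.3141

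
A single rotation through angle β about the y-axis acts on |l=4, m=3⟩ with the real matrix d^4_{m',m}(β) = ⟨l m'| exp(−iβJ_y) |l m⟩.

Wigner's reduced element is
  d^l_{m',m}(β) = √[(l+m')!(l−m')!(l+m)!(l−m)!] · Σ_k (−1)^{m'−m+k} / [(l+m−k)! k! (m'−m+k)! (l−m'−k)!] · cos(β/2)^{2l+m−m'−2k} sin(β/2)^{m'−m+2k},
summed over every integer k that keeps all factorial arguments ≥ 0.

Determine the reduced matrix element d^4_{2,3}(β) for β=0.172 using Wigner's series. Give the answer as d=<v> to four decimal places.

d^4_{2,3}(β=0.172) via Wigner's sum:
With c≡cos(β/2)=0.996304 and s≡sin(β/2)=0.085894, N=[720·2·5040·1]^{1/2}=2693.993318
Admissible k: 1..2 (factorial args all ≥0)
  k=1: (−1)^0·2693.9933/(720)·0.9963^7·0.0859^1 = +0.313163
  k=2: (−1)^1·2693.9933/(240)·0.9963^5·0.0859^3 = -0.006983
d^4_{2,3}(0.172) = +0.313163 -0.006983 = +0.306181

d=0.3062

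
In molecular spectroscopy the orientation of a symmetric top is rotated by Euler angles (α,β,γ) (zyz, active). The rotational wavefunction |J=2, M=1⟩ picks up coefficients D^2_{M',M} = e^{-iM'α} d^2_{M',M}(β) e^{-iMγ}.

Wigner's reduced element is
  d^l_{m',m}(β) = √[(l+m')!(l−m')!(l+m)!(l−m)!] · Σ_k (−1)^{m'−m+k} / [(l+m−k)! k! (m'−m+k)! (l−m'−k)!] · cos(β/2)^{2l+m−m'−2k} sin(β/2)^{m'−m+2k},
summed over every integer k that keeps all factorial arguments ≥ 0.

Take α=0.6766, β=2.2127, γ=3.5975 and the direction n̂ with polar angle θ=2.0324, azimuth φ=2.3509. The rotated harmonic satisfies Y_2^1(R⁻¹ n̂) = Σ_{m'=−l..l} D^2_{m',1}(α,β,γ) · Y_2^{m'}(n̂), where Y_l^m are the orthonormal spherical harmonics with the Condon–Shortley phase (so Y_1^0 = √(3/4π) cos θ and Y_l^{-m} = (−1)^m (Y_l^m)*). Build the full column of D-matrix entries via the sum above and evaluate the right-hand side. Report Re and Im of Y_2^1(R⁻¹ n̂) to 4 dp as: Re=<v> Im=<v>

Re=0.1134 Im=0.0920

Need the full column D^2_{m',1} for m'=−2..2 at α=0.6766, β=2.2127, γ=3.5975.
cos(β/2)=0.447928, sin(β/2)=0.894070
d^2_{-2,1}: single k=3 term ⇒ +0.640254;  D = -0.399345-0.500449i
d^2_{-1,1}: k∈[2..3] ⇒ +0.481150 -0.638977 = -0.157828;  D = +0.154000+0.034549i
d^2_{0,1}: k∈[1..2] ⇒ +0.196821 -0.784148 = -0.587327;  D = +0.527338-0.258587i
d^2_{1,1}: k∈[0..1] ⇒ +0.040256 -0.481150 = -0.440893;  D = +0.187111-0.399220i
d^2_{2,1}: single k=0 term ⇒ -0.160704;  D = -0.037936-0.156162i
Y_2^{m'}(θ=2.0324,φ=2.3509) and Σ D·Y over m':
  (-0.3993-0.5004i)·(-0.0033+0.3096i)  (+0.1540+0.0345i)·(+0.2167+0.2190i)  (+0.5273-0.2586i)·(-0.1277+0.0000i)  (+0.1871-0.3992i)·(-0.2167+0.2190i)  (-0.0379-0.1562i)·(-0.0033-0.3096i)
Y_2^1(R⁻¹ n̂) = +0.113378+0.091960i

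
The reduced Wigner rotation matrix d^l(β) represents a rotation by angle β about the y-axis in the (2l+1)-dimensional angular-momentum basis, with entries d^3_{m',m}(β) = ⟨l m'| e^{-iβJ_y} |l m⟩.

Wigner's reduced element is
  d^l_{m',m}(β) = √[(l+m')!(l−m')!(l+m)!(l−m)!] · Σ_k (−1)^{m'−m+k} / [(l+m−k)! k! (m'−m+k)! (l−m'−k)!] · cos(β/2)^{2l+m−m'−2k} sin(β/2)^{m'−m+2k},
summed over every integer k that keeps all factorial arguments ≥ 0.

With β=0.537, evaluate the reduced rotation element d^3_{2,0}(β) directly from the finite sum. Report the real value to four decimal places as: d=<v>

d^3_{2,0}(β=0.537) via Wigner's sum:
With c≡cos(β/2)=0.964170 and s≡sin(β/2)=0.265285, N=[120·1·6·6]^{1/2}=65.726707
k: max(0,(0)−(2))=0 … min(3+(0),3−(2))=1
  k=0: (−1)^2·65.7267/(12)·0.9642^4·0.2653^2 = +0.333121
  k=1: (−1)^3·65.7267/(12)·0.9642^2·0.2653^4 = -0.025219
d^3_{2,0}(0.537) = +0.333121 -0.025219 = +0.307902

d=0.3079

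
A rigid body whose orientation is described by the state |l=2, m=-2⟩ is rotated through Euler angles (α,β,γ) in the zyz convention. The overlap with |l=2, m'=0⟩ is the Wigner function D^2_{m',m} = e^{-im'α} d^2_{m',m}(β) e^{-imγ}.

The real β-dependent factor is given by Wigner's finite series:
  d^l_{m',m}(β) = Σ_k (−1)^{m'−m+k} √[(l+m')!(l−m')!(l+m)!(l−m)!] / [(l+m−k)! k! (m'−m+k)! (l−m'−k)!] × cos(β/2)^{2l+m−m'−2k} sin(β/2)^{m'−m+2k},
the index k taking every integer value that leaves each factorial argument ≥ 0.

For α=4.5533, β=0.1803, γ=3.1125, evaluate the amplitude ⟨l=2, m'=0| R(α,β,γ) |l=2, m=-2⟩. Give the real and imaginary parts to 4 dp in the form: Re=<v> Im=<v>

Re=0.0197 Im=-0.0011

Split into d^2_{0,-2}(β=0.1803) × two z-phases.
With c≡cos(β/2)=0.995939 and s≡sin(β/2)=0.090028, N=[2·2·1·24]^{1/2}=9.797959
Admissible k: 0..0 (factorial args all ≥0)
  k=0: (−1)^2·9.7980/(4)·0.9959^2·0.0900^2 = +0.019692
d^2_{0,-2}(0.1803) = +0.019692
Attach z-rotation phases: D = e^{-i(0)(4.5533)}·(+0.019692)·e^{-i(-2)(3.1125)} = +0.019659-0.001145i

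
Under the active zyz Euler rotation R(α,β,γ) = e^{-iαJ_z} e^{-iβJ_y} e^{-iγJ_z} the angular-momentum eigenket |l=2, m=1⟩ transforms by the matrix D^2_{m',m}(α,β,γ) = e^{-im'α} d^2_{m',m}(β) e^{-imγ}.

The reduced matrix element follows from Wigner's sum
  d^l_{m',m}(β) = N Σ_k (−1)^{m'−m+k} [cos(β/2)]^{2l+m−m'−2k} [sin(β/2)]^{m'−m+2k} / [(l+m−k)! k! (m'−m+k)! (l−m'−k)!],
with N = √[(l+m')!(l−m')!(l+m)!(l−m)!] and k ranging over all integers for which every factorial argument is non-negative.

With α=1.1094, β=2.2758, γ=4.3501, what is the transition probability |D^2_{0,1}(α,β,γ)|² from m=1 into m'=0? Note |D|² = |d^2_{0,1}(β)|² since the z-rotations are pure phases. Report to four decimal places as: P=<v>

D^2_{0,1}(1.1094,2.2758,4.3501) = e^{-i·0·1.1094}·d^2_{0,1}(2.2758)·e^{-i·1·4.3501}. Compute d first:
Half-angle: c=0.419502, s=0.907755. N=√(2·2·6·1)=4.898979
Admissible k: 1..2 (factorial args all ≥0)
  k=1: (−1)^0·4.8990/(2)·0.4195^3·0.9078^1 = +0.164152
  k=2: (−1)^1·4.8990/(2)·0.4195^1·0.9078^3 = -0.768625
d^2_{0,1}(2.2758) = +0.164152 -0.768625 = -0.604474
|D^2_{0,1}|² = |d^2_{0,1}(β)|² = (-0.604474)² = 0.365388 (the z-rotation phases have unit modulus)

P=0.3654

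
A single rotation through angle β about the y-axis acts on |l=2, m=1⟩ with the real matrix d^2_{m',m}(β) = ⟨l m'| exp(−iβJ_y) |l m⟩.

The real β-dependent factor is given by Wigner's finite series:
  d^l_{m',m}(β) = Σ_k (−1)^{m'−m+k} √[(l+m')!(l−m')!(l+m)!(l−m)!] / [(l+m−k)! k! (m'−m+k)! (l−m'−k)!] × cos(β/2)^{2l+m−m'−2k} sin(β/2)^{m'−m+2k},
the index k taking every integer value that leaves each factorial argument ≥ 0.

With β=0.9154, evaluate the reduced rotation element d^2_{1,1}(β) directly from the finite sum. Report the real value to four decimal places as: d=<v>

d^2_{1,1}(β=0.9154) via Wigner's sum:
Half-angle: c=0.897071, s=0.441886. N=√(6·1·6·1)=6.000000
k: max(0,(1)−(1))=0 … min(2+(1),2−(1))=1
  k=0: (−1)^0·6.0000/(6)·0.8971^4·0.4419^0 = +0.647601
  k=1: (−1)^1·6.0000/(2)·0.8971^2·0.4419^2 = -0.471407
d^2_{1,1}(0.9154) = +0.647601 -0.471407 = +0.176195

d=0.1762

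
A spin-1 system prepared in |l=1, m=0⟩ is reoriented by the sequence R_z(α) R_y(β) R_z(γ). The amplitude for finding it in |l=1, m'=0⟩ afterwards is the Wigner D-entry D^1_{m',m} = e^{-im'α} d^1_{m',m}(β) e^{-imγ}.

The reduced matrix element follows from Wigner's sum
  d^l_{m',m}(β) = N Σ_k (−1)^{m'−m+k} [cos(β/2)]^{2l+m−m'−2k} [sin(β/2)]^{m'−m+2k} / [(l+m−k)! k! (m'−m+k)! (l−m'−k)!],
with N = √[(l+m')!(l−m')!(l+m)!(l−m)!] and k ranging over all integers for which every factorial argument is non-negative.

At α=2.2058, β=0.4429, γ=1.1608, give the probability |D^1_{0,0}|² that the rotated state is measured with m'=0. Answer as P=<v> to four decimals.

Split into d^1_{0,0}(β=0.4429) × two z-phases.
With c≡cos(β/2)=0.975580 and s≡sin(β/2)=0.219644, N=[1·1·1·1]^{1/2}=1.000000
k∈{0,1} keeps every argument non-negative
  k=0: (−1)^0·1.0000/(1)·0.9756^2·0.2196^0 = +0.951756
  k=1: (−1)^1·1.0000/(1)·0.9756^0·0.2196^2 = -0.048244
d^1_{0,0}(0.4429) = +0.951756 -0.048244 = +0.903513
|D^1_{0,0}|² = |d^1_{0,0}(β)|² = (+0.903513)² = 0.816335 (the z-rotation phases have unit modulus)

P=0.8163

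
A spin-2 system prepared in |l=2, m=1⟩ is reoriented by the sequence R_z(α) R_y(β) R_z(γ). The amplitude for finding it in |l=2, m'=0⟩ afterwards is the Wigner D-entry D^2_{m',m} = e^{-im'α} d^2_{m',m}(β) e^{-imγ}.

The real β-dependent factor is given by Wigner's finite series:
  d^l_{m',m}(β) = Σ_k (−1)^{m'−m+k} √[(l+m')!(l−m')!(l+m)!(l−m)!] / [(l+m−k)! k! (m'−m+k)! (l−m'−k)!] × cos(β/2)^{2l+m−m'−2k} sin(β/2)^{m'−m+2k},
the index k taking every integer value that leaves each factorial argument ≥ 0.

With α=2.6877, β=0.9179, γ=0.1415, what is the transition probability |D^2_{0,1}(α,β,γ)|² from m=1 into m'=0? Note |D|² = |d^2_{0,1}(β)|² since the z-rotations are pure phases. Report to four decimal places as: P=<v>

First d^2_{0,1}(β=0.9179), then the phase factors e^{-i(0)α} and e^{-i(1)γ}:
c=cos(0.9179/2)=0.896518, s=sin(0.9179/2)=0.443007; N=√[2·2·6·1]=4.898979
Admissible k: 1..2 (factorial args all ≥0)
  k=1: (−1)^0·4.8990/(2)·0.8965^3·0.4430^1 = +0.781922
  k=2: (−1)^1·4.8990/(2)·0.8965^1·0.4430^3 = -0.190927
d^2_{0,1}(0.9179) = +0.781922 -0.190927 = +0.590995
|D^2_{0,1}|² = |d^2_{0,1}(β)|² = (+0.590995)² = 0.349276 (the z-rotation phases have unit modulus)

P=0.3493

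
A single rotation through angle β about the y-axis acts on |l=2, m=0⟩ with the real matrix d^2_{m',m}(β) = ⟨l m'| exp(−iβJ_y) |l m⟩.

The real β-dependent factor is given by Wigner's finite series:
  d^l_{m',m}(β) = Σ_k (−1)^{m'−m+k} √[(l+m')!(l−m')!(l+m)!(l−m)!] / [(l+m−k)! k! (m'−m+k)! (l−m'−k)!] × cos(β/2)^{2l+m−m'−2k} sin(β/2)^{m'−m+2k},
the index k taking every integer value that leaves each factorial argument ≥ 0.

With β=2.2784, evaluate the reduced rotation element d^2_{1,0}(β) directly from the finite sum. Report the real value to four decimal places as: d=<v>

d=0.6050

d^2_{1,0}(β=2.2784) via Wigner's sum:
c=cos(2.2784/2)=0.418321, s=sin(2.2784/2)=0.908299; N=√[6·1·2·2]=4.898979
k∈{0,1} keeps every argument non-negative
  k=0: (−1)^1·4.8990/(2)·0.4183^3·0.9083^1 = -0.162867
  k=1: (−1)^2·4.8990/(2)·0.4183^1·0.9083^3 = +0.767843
d^2_{1,0}(2.2784) = -0.162867 +0.767843 = +0.604975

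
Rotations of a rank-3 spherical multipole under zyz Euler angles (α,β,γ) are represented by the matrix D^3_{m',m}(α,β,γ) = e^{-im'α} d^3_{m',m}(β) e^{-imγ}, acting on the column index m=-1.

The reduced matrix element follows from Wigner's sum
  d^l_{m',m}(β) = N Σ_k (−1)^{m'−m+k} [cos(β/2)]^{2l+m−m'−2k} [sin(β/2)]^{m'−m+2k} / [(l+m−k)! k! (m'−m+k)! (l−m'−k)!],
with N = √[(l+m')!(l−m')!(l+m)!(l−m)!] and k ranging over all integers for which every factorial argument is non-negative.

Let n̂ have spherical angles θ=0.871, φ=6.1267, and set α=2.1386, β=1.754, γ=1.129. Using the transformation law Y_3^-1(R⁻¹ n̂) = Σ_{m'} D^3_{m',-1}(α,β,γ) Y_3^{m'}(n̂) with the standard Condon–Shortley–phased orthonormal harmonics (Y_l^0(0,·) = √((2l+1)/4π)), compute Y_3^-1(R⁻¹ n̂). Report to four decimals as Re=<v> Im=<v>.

Need the full column D^3_{m',-1} for m'=−3..3 at α=2.1386, β=1.754, γ=1.129.
cos(β/2)=0.639460, sin(β/2)=0.768824
d^3_{-3,-1}: single k=2 term ⇒ +0.382784;  D = +0.116473+0.364634i
d^3_{-2,-1}: k∈[1..2] ⇒ +0.259953 -0.751540 = -0.491586;  D = -0.314356+0.377939i
d^3_{-1,-1}: k∈[0..2] ⇒ +0.068373 -0.790676 +0.857208 = +0.134905;  D = -0.133835-0.016954i
d^3_{0,-1}: k∈[0..2] ⇒ -0.284765 +1.234906 -0.595030 = +0.355111;  D = +0.151833+0.321015i
d^3_{1,-1}: k∈[0..2] ⇒ +0.593007 -1.142944 +0.206520 = -0.343417;  D = -0.182767+0.290744i
d^3_{2,-1}: k∈[0..1] ⇒ -0.751540 +0.543186 = -0.208354;  D = +0.208349-0.001377i
d^3_{3,-1}: single k=0 term ⇒ +0.553326;  D = +0.300644+0.464524i
Y_3^{m'}(θ=0.871,φ=6.1267) and Σ D·Y over m':
  (+0.1165+0.3646i)·(+0.1666+0.0845i)  (-0.3144+0.3779i)·(+0.3665+0.1186i)  (-0.1338-0.0170i)·(+0.2623+0.0414i)  (+0.1518+0.3210i)·(-0.2225+0.0000i)  (-0.1828+0.2907i)·(-0.2623+0.0414i)  (+0.2083-0.0014i)·(+0.3665-0.1186i)  (+0.3006+0.4645i)·(-0.1666+0.0845i)
Y_3^-1(R⁻¹ n̂) = -0.216853-0.070633i

Re=-0.2169 Im=-0.0706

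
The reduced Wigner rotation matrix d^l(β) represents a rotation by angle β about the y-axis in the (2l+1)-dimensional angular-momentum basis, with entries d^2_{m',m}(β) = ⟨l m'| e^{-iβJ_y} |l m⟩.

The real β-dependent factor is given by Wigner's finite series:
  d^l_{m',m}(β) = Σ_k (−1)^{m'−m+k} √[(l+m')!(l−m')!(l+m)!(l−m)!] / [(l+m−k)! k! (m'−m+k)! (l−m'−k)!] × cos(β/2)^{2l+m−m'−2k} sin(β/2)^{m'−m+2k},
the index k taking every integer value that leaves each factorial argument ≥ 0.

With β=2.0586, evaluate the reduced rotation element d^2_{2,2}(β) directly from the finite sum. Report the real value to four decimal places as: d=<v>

d^2_{2,2}(β=2.0586) via Wigner's sum:
With c≡cos(β/2)=0.515419 and s≡sin(β/2)=0.856938, N=[24·1·24·1]^{1/2}=24.000000
The bounds max(0,m−m')=0 and min(l+m,l−m')=0 give 1 term
  k=0: (−1)^0·24.0000/(24)·0.5154^4·0.8569^0 = +0.070573
d^2_{2,2}(2.0586) = +0.070573

d=0.0706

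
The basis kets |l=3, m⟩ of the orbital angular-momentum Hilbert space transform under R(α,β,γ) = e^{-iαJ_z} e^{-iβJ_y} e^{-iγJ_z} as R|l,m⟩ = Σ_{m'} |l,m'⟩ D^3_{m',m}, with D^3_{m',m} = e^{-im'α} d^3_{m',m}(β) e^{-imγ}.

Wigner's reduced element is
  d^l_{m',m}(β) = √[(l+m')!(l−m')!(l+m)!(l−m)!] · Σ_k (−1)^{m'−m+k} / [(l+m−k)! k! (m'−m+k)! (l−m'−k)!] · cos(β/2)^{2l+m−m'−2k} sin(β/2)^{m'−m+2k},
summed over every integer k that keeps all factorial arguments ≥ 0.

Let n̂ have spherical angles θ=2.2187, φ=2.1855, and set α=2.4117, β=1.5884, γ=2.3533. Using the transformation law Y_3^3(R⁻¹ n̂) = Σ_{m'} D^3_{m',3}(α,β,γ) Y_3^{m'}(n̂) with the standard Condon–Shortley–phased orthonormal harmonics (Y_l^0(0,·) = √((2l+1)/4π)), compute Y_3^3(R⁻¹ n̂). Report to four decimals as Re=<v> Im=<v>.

Need the full column D^3_{m',3} for m'=−3..3 at α=2.4117, β=1.5884, γ=2.3533.
cos(β/2)=0.700856, sin(β/2)=0.713303
d^3_{-3,3}: single k=6 term ⇒ +0.131718;  D = +0.129702+0.022959i
d^3_{-2,3}: single k=5 term ⇒ +0.317011;  D = -0.195790-0.249324i
d^3_{-1,3}: single k=4 term ⇒ +0.492492;  D = -0.031591+0.491478i
d^3_{0,3}: single k=3 term ⇒ +0.558757;  D = +0.398517-0.391655i
d^3_{1,3}: single k=2 term ⇒ +0.475454;  D = -0.474933+0.022254i
d^3_{2,3}: single k=1 term ⇒ +0.295456;  D = +0.229167+0.186485i
d^3_{3,3}: single k=0 term ⇒ +0.118514;  D = -0.018628-0.117041i
Y_3^{m'}(θ=2.2187,φ=2.1855) and Σ D·Y over m':
  (+0.1297+0.0230i)·(+0.2037-0.0571i)  (-0.1958-0.2493i)·(+0.1313-0.3695i)  (-0.0316+0.4915i)·(-0.1220-0.1729i)  (+0.3985-0.3917i)·(+0.2655+0.0000i)  (-0.4749+0.0223i)·(+0.1220-0.1729i)  (+0.2292+0.1865i)·(+0.1313+0.3695i)  (-0.0186-0.1170i)·(-0.2037-0.0571i)
Y_3^3(R⁻¹ n̂) = +0.008695+0.097260i

Re=0.0087 Im=0.0973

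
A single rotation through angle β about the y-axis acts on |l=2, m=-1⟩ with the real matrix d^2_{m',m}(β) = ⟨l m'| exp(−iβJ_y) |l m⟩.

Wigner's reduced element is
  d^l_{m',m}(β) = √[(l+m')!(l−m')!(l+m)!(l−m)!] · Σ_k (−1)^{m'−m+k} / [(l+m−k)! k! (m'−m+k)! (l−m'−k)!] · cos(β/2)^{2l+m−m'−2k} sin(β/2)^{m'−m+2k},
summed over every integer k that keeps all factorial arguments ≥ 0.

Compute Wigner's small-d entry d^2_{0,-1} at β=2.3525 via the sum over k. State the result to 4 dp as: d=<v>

d^2_{0,-1}(β=2.3525) via Wigner's sum:
c=cos(2.3525/2)=0.384389, s=sin(2.3525/2)=0.923171; N=√[2·2·1·6]=4.898979
k∈{0,1} keeps every argument non-negative
  k=0: (−1)^1·4.8990/(2)·0.3844^3·0.9232^1 = -0.128432
  k=1: (−1)^2·4.8990/(2)·0.3844^1·0.9232^3 = +0.740787
d^2_{0,-1}(2.3525) = -0.128432 +0.740787 = +0.612356

d=0.6124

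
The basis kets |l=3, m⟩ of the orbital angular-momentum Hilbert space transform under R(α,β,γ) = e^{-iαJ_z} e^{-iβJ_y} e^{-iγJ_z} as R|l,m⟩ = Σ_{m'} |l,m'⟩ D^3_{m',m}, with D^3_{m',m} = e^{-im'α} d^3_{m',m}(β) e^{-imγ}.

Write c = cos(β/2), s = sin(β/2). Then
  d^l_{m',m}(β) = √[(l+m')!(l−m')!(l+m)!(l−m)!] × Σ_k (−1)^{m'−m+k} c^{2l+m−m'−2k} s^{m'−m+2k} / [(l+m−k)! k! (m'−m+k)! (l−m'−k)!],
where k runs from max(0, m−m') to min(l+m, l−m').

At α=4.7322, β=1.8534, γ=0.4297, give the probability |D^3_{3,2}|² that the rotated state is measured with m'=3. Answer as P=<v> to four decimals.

Split into d^3_{3,2}(β=1.8534) × two z-phases.
Half-angle: c=0.600476, s=0.799643. N=√(720·1·120·1)=293.938769
k: max(0,(2)−(3))=0 … min(3+(2),3−(3))=0
  k=0: (−1)^1·293.9388/(120)·0.6005^5·0.7996^1 = -0.152915
d^3_{3,2}(1.8534) = -0.152915
|D^3_{3,2}|² = |d^3_{3,2}(β)|² = (-0.152915)² = 0.023383 (the z-rotation phases have unit modulus)

P=0.0234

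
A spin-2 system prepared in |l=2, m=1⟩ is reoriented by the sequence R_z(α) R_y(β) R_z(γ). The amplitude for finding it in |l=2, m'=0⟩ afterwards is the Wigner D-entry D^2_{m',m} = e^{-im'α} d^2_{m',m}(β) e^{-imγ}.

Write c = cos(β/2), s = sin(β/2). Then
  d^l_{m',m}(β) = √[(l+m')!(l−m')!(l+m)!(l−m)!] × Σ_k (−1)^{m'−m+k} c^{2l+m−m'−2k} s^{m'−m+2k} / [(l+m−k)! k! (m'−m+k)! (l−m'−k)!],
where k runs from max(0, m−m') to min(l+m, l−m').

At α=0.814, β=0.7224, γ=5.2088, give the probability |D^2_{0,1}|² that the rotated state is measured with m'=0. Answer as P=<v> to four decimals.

Split into d^2_{0,1}(β=0.7224) × two z-phases.
Half-angle: c=0.935473, s=0.353397. N=√(2·2·6·1)=4.898979
The bounds max(0,m−m')=1 and min(l+m,l−m')=2 give 2 terms
  k=1: (−1)^0·4.8990/(2)·0.9355^3·0.3534^1 = +0.708652
  k=2: (−1)^1·4.8990/(2)·0.9355^1·0.3534^3 = -0.101134
d^2_{0,1}(0.7224) = +0.708652 -0.101134 = +0.607518
|D^2_{0,1}|² = |d^2_{0,1}(β)|² = (+0.607518)² = 0.369078 (the z-rotation phases have unit modulus)

P=0.3691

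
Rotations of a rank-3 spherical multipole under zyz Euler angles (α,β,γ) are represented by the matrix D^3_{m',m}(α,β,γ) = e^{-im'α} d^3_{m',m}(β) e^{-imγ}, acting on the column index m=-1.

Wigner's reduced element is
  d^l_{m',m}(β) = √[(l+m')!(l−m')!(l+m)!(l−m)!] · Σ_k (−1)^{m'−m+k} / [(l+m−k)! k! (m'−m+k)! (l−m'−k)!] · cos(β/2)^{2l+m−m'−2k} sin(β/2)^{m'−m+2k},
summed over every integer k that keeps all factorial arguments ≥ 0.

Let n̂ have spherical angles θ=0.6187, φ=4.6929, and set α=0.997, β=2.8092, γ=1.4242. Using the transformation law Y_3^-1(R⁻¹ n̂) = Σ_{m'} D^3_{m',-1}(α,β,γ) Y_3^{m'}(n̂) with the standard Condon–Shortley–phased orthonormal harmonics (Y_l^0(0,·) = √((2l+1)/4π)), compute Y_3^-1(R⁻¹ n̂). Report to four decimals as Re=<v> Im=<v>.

Re=-0.2938 Im=0.2615

Need the full column D^3_{m',-1} for m'=−3..3 at α=0.997, β=2.8092, γ=1.4242.
cos(β/2)=0.165432, sin(β/2)=0.986221
d^3_{-3,-1}: single k=2 term ⇒ +0.002821;  D = -0.000826-0.002698i
d^3_{-2,-1}: k∈[1..2] ⇒ +0.000386 -0.027467 = -0.027081;  D = +0.026051+0.007396i
d^3_{-1,-1}: k∈[0..2] ⇒ +0.000020 -0.005828 +0.155342 = +0.149535;  D = -0.112382+0.098645i
d^3_{0,-1}: k∈[0..2] ⇒ -0.000423 +0.045133 -0.534666 = -0.489956;  D = -0.071569-0.484701i
d^3_{1,-1}: k∈[0..2] ⇒ +0.004371 -0.207123 +0.920123 = +0.717371;  D = +0.652901+0.297224i
d^3_{2,-1}: k∈[0..1] ⇒ -0.027467 +0.488081 = +0.460614;  D = +0.387841-0.248484i
d^3_{3,-1}: single k=0 term ⇒ +0.100273;  D = +0.000401-0.100272i
Y_3^{m'}(θ=0.6187,φ=4.6929) and Σ D·Y over m':
  (-0.0008-0.0027i)·(+0.0048-0.0813i)  (+0.0261+0.0074i)·(-0.2798-0.0109i)  (-0.1124+0.0986i)·(-0.0085+0.4344i)  (-0.0716-0.4847i)·(+0.0967+0.0000i)  (+0.6529+0.2972i)·(+0.0085+0.4344i)  (+0.3878-0.2485i)·(-0.2798+0.0109i)  (+0.0004-0.1003i)·(-0.0048-0.0813i)
Y_3^-1(R⁻¹ n̂) = -0.293817+0.261528i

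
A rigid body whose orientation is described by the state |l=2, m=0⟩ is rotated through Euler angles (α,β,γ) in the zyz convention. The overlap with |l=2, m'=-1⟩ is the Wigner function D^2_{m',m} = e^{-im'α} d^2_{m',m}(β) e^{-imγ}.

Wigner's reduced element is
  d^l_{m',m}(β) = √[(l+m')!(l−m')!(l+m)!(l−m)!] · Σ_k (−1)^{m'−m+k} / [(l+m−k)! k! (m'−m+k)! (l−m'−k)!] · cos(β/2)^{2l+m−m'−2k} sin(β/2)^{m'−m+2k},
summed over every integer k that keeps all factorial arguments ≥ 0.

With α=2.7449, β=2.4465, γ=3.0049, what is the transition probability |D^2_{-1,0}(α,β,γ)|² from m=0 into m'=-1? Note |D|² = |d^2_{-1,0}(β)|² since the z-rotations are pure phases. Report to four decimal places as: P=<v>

First d^2_{-1,0}(β=2.4465), then the phase factors e^{-i(-1)α} and e^{-i(0)γ}:
With c≡cos(β/2)=0.340592 and s≡sin(β/2)=0.940211, N=[1·6·2·2]^{1/2}=4.898979
k∈{1,2} keeps every argument non-negative
  k=1: (−1)^0·4.8990/(2)·0.3406^3·0.9402^1 = +0.090992
  k=2: (−1)^1·4.8990/(2)·0.3406^1·0.9402^3 = -0.693404
d^2_{-1,0}(2.4465) = +0.090992 -0.693404 = -0.602412
|D^2_{-1,0}|² = |d^2_{-1,0}(β)|² = (-0.602412)² = 0.362900 (the z-rotation phases have unit modulus)

P=0.3629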